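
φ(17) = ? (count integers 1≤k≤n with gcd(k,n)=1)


φ(n) = count of k ∈ {1,...,n} with gcd(k,n)=1
Coprimes to 17: {1, 2, 3, 4, 5, 6, 7, 8, 9, 10, 11, 12, 13, 14, 15, 16}
Count: 16

φ(17) = 16


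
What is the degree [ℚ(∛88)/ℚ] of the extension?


∛88 has minimal polynomial x³ - 88 (irreducible over ℚ since 88 is not a perfect cube)

[ℚ(∛88)/ℚ] = 3


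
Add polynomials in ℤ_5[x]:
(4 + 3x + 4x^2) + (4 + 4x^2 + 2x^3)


Add coefficients mod 5:
x^0: 4 + 4 = 3 (mod 5)
x^1: 3 + 0 = 3 (mod 5)
x^2: 4 + 4 = 3 (mod 5)
x^3: 0 + 2 = 2 (mod 5)
Result: 3 + 3x + 3x^2 + 2x^3

f + g = 3 + 3x + 3x^2 + 2x^3


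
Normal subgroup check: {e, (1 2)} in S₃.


H = {e, (1 2)} in S₃
(1 3)(1 2)(1 3)⁻¹ = (2 3) ∉ {e, (1 2)}, so it is not normal

No, not a normal subgroup


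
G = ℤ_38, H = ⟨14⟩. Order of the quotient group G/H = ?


|⟨14⟩| = n / gcd(14, 38) = 38 / 2 = 19
H is normal (ℤ_38 is abelian).
|G/H| = |G| / |H| = 38 / 19 = 2

|G/H| = 2


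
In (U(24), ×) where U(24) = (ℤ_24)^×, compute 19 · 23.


Operation: multiplication mod 24
19 · 23 = (a × b) mod 24 with a = 19, b = 23

19 · 23 = 5


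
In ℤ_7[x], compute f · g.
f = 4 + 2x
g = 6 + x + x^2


Expand and collect like terms; reduce coefficients mod 7:
x^0: 4·6 = 24 ≡ 3 (mod 7)
x^1: 4·1 + 2·6 = 16 ≡ 2 (mod 7)
x^2: 4·1 + 2·1 = 6 ≡ 6 (mod 7)
x^3: 2·1 = 2 ≡ 2 (mod 7)
Result: 3 + 2x + 6x^2 + 2x^3

f · g = 3 + 2x + 6x^2 + 2x^3


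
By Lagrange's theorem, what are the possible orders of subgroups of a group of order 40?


Lagrange's theorem: |H| divides |G|
|G| = 40
Divisors of 40: 1, 2, 4, 5, 8, 10, 20, 40

Possible subgroup orders: {1, 2, 4, 5, 8, 10, 20, 40}


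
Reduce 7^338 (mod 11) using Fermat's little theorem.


Fermat's little theorem: if p is prime and gcd(a,p)=1, then a^(p-1) ≡ 1 (mod p)
p = 11 is prime, gcd(7,11) = 1
Reduce exponent: 338 mod 10 = 8
So 7^338 ≡ 7^8 (mod 11)
7^8 mod 11 = 9

7^338 ≡ 9 (mod 11)


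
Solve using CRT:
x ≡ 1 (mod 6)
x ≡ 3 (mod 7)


m₁ = 6, m₂ = 7, gcd = 1, so CRT applies. M = m₁·m₂ = 42
Let M₁ = M/m₁ = 7, M₂ = M/m₂ = 6
Find y₁ ≡ M₁⁻¹ (mod m₁): 7⁻¹ ≡ 1 (mod 6)
Find y₂ ≡ M₂⁻¹ (mod m₂): 6⁻¹ ≡ 6 (mod 7)
x = a₁·M₁·y₁ + a₂·M₂·y₂ = 1·7·1 + 3·6·6 = 115
Reduce mod 42: x ≡ 31
Check: 31 mod 6 = 1 ✓, 31 mod 7 = 3 ✓

x ≡ 31 (mod 42)


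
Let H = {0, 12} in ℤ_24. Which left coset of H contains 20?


20 + H = {20 + h (mod 24) : h ∈ H}
20+0=20, 20+12=8
20 + H = {8, 20} = 8 + H

20 + H = {8, 20}


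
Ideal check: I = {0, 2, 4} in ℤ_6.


Check ideal conditions for I = {0, 2, 4} in ℤ_6:
(1) I is an additive subgroup? Yes
(2) For r ∈ ℤ_6 and a ∈ I: r·a ∈ I? Yes

Yes, I is an ideal of ℤ_6


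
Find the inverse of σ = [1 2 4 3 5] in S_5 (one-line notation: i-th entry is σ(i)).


To find σ⁻¹, swap domain and range:
σ(1) = 1 → σ⁻¹(1) = 1
σ(2) = 2 → σ⁻¹(2) = 2
σ(3) = 4 → σ⁻¹(4) = 3
σ(4) = 3 → σ⁻¹(3) = 4
σ(5) = 5 → σ⁻¹(5) = 5

σ⁻¹ = [1 2 4 3 5]


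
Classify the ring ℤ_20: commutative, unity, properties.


ℤ_20 is a commutative ring with unity 1; 20 = 2×10 is composite, so 2·10 ≡ 0 gives zero divisors (not an integral domain)
Commutative: Yes
Integral domain: No
Has unity: Yes

ℤ_20: Commutative=Yes, Unity=Yes


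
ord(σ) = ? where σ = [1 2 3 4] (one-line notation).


Cycle decomposition: identity (all elements fixed)
Order = 1 (identity has order 1)

ord(σ) = 1


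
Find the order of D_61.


|D_n| = 2n (n rotations and n reflections)
|D_61| = 2×61 = 122

|D_61| = 122


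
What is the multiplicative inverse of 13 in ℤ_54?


Use the extended Euclidean algorithm to write 1 = 13·s + 54·t; then s mod 54 is the inverse.
Euclidean algorithm:
  13 = 0·54 + 13
  54 = 4·13 + 2
  13 = 6·2 + 1
  2 = 2·1 + 0
gcd(13,54) = 1
Back-substitution gives: 13·(25) + 54·(-6) = 1
So 13⁻¹ ≡ 25 ≡ 25 (mod 54)
Check: 13 × 25 = 325 ≡ 1 (mod 54) ✓

13⁻¹ ≡ 25 (mod 54)


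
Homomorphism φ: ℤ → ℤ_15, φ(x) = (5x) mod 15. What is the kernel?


Kernel = preimage of identity
ker(φ) = {x ∈ ℤ : 5x ≡ 0 (mod 15)}. gcd(5,15) = 5, so 5x ≡ 0 (mod 15) ⟺ x ≡ 0 (mod 15/5 = 3). Hence ker(φ) = 3ℤ

ker(φ) = 3ℤ


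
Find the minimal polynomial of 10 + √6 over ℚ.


Let α = 10 + √6. Then α - 10 = √6, so (α - 10)² = 6, giving α² - 20α + 94 = 0. Degree 2 and α ∉ ℚ, so this is the minimal polynomial.

Minimal polynomial: x² - 20x + 94


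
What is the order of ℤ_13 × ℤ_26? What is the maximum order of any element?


|ℤ_13 × ℤ_26| = 13 × 26 = 338
Max element order = lcm(13,26) = 26
Cyclic? No (gcd=13)

|ℤ_13×ℤ_26| = 338, max element order = 26


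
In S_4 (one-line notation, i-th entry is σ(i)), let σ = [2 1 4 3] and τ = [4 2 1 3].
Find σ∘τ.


σ∘τ: apply τ first, then σ
1 →τ 4 →σ 3
2 →τ 2 →σ 1
3 →τ 1 →σ 2
4 →τ 3 →σ 4

σ∘τ = [3 1 2 4]


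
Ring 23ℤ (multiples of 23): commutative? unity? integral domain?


23ℤ is a commutative ring under +,× but has no multiplicative identity (1 ∉ 23ℤ); it has no zero divisors, but without unity it is not an integral domain
Commutative: Yes
Integral domain: No
Has unity: No

23ℤ (multiples of 23): Commutative=Yes, Unity=No


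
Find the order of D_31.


|D_n| = 2n (n rotations and n reflections)
|D_31| = 2×31 = 62

|D_31| = 62


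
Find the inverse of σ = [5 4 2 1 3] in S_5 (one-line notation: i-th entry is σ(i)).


To find σ⁻¹, swap domain and range:
σ(1) = 5 → σ⁻¹(5) = 1
σ(2) = 4 → σ⁻¹(4) = 2
σ(3) = 2 → σ⁻¹(2) = 3
σ(4) = 1 → σ⁻¹(1) = 4
σ(5) = 3 → σ⁻¹(3) = 5

σ⁻¹ = [4 3 5 2 1]


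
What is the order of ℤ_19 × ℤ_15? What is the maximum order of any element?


|ℤ_19 × ℤ_15| = 19 × 15 = 285
Max element order = lcm(19,15) = 285
Cyclic? Yes (gcd=1)

|ℤ_19×ℤ_15| = 285, max element order = 285


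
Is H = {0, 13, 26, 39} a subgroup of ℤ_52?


Subgroup test for H = {0, 13, 26, 39} in (ℤ_52, +):
(1) 0 ∈ H? Yes
(2) Closure: for all a,b ∈ H, (a+b) mod 52 ∈ H? Yes
(3) Inverses: for all a ∈ H, -a mod 52 ∈ H? Yes

Yes, H is a subgroup of ℤ_52


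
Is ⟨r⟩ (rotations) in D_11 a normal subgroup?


H = ⟨r⟩ (rotations) in D_11
The rotation subgroup ⟨r⟩ has index 2 in D_11, so it is normal

Yes, normal subgroup


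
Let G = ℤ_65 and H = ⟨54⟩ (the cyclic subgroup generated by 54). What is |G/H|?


|⟨54⟩| = n / gcd(54, 65) = 65 / 1 = 65
H is normal (ℤ_65 is abelian).
|G/H| = |G| / |H| = 65 / 65 = 1

|G/H| = 1


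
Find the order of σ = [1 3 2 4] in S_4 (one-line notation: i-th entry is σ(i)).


Cycle decomposition: (2 3)
Cycle lengths: 2
Order = lcm(2) = 2

ord(σ) = 2


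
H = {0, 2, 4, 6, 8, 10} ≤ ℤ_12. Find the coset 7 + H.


7 + H = {7 + h (mod 12) : h ∈ H}
7+0=7, 7+2=9, 7+4=11, 7+6=1, 7+8=3, 7+10=5
7 + H = {1, 3, 5, 7, 9, 11} = 1 + H

7 + H = {1, 3, 5, 7, 9, 11}


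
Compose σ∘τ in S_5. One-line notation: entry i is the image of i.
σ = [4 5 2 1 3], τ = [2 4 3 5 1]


σ∘τ: apply τ first, then σ
1 →τ 2 →σ 5
2 →τ 4 →σ 1
3 →τ 3 →σ 2
4 →τ 5 →σ 3
5 →τ 1 →σ 4

σ∘τ = [5 1 2 3 4]


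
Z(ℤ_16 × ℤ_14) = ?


Z(G) = {g ∈ G | gx = xg for all x ∈ G}
Direct product of abelian groups is abelian, so Z(G) = G

Z(ℤ_16 × ℤ_14) = ℤ_16 × ℤ_14


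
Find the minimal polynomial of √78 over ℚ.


√78 satisfies x² - 78 = 0, irreducible over ℚ since 78 is squarefree

Minimal polynomial: x² - 78


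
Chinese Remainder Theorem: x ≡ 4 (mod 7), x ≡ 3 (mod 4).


m₁ = 7, m₂ = 4, gcd = 1, so CRT applies. M = m₁·m₂ = 28
Let M₁ = M/m₁ = 4, M₂ = M/m₂ = 7
Find y₁ ≡ M₁⁻¹ (mod m₁): 4⁻¹ ≡ 2 (mod 7)
Find y₂ ≡ M₂⁻¹ (mod m₂): 7⁻¹ ≡ 3 (mod 4)
x = a₁·M₁·y₁ + a₂·M₂·y₂ = 4·4·2 + 3·7·3 = 95
Reduce mod 28: x ≡ 11
Check: 11 mod 7 = 4 ✓, 11 mod 4 = 3 ✓

x ≡ 11 (mod 28)


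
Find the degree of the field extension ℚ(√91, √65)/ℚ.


[ℚ(√91,√65):ℚ] = [ℚ(√91,√65):ℚ(√91)]·[ℚ(√91):ℚ] = 2·2 = 4

[ℚ(√91, √65)/ℚ] = 4


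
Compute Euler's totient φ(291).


Factor n: 291 = 3 × 97
φ(n) = n · ∏(1 - 1/p) over distinct primes p | n
φ(291) = 291 · (1 - 1/3) · (1 - 1/97) = 192

φ(291) = 192


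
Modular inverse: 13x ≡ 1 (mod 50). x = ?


Use the extended Euclidean algorithm to write 1 = 13·s + 50·t; then s mod 50 is the inverse.
Euclidean algorithm:
  13 = 0·50 + 13
  50 = 3·13 + 11
  13 = 1·11 + 2
  11 = 5·2 + 1
  2 = 2·1 + 0
gcd(13,50) = 1
Back-substitution gives: 13·(-23) + 50·(6) = 1
So 13⁻¹ ≡ -23 ≡ 27 (mod 50)
Check: 13 × 27 = 351 ≡ 1 (mod 50) ✓

13⁻¹ ≡ 27 (mod 50)


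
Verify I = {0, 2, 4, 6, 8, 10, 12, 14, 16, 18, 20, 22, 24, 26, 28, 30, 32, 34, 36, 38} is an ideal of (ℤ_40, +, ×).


Check ideal conditions for I = {0, 2, 4, 6, 8, 10, 12, 14, 16, 18, 20, 22, 24, 26, 28, 30, 32, 34, 36, 38} in ℤ_40:
(1) I is an additive subgroup? Yes
(2) For r ∈ ℤ_40 and a ∈ I: r·a ∈ I? Yes

Yes, I is an ideal of ℤ_40


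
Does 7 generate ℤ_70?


g generates ℤ_n iff gcd(g, n) = 1
gcd(7, 70) = 7
Since gcd = 7 ≠ 1, ⟨7⟩ has order 10 < 70, so 7 is not a generator.

No, 7 does not generate ℤ_70


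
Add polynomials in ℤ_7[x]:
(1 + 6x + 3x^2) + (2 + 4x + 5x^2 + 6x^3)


Add coefficients mod 7:
x^0: 1 + 2 = 3 (mod 7)
x^1: 6 + 4 = 3 (mod 7)
x^2: 3 + 5 = 1 (mod 7)
x^3: 0 + 6 = 6 (mod 7)
Result: 3 + 3x + x^2 + 6x^3

f + g = 3 + 3x + x^2 + 6x^3


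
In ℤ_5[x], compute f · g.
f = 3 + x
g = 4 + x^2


Expand and collect like terms; reduce coefficients mod 5:
x^0: 3·4 = 12 ≡ 2 (mod 5)
x^1: 3·0 + 1·4 = 4 ≡ 4 (mod 5)
x^2: 3·1 + 1·0 = 3 ≡ 3 (mod 5)
x^3: 1·1 = 1 ≡ 1 (mod 5)
Result: 2 + 4x + 3x^2 + x^3

f · g = 2 + 4x + 3x^2 + x^3


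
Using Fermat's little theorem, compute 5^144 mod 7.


Fermat's little theorem: if p is prime and gcd(a,p)=1, then a^(p-1) ≡ 1 (mod p)
p = 7 is prime, gcd(5,7) = 1
Reduce exponent: 144 mod 6 = 0
So 5^144 ≡ 5^0 (mod 7)
5^0 = 1

5^144 ≡ 1 (mod 7)


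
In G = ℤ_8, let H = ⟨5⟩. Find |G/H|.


|⟨5⟩| = n / gcd(5, 8) = 8 / 1 = 8
H is normal (ℤ_8 is abelian).
|G/H| = |G| / |H| = 8 / 8 = 1

|G/H| = 1


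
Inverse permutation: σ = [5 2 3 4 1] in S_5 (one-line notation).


To find σ⁻¹, swap domain and range:
σ(1) = 5 → σ⁻¹(5) = 1
σ(2) = 2 → σ⁻¹(2) = 2
σ(3) = 3 → σ⁻¹(3) = 3
σ(4) = 4 → σ⁻¹(4) = 4
σ(5) = 1 → σ⁻¹(1) = 5

σ⁻¹ = [5 2 3 4 1]


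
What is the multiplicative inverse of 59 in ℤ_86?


Use the extended Euclidean algorithm to write 1 = 59·s + 86·t; then s mod 86 is the inverse.
Euclidean algorithm:
  59 = 0·86 + 59
  86 = 1·59 + 27
  59 = 2·27 + 5
  27 = 5·5 + 2
  5 = 2·2 + 1
  2 = 2·1 + 0
gcd(59,86) = 1
Back-substitution gives: 59·(35) + 86·(-24) = 1
So 59⁻¹ ≡ 35 ≡ 35 (mod 86)
Check: 59 × 35 = 2065 ≡ 1 (mod 86) ✓

59⁻¹ ≡ 35 (mod 86)


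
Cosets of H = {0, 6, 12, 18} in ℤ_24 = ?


H = {0, 6, 12, 18}, |H| = 4
Number of cosets = |G|/|H| = 24/4 = 6
0 + H = {0, 6, 12, 18}
1 + H = {1, 7, 13, 19}
2 + H = {2, 8, 14, 20}
3 + H = {3, 9, 15, 21}
4 + H = {4, 10, 16, 22}
5 + H = {5, 11, 17, 23}

Cosets: 0+H={0,6,12,18}; 1+H={1,7,13,19}; 2+H={2,8,14,20}; 3+H={3,9,15,21}; 4+H={4,10,16,22}; 5+H={5,11,17,23}


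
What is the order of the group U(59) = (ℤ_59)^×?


U(n) is the group of units mod n; |U(n)| = φ(n)
|U(59)| = φ(59) = 58

|U(59) = (ℤ_59)^×| = 58


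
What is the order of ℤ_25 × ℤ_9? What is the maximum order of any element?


|ℤ_25 × ℤ_9| = 25 × 9 = 225
Max element order = lcm(25,9) = 225
Cyclic? Yes (gcd=1)

|ℤ_25×ℤ_9| = 225, max element order = 225


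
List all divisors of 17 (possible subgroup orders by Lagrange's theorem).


Lagrange's theorem: |H| divides |G|
|G| = 17
Divisors of 17: 1, 17

Possible subgroup orders: {1, 17}


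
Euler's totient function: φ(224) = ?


Factor n: 224 = 2^5 × 7
φ(n) = n · ∏(1 - 1/p) over distinct primes p | n
φ(224) = 224 · (1 - 1/2) · (1 - 1/7) = 96

φ(224) = 96


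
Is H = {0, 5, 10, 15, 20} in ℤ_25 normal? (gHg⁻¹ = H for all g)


H = {0, 5, 10, 15, 20} in ℤ_25
ℤ_25 is abelian; every subgroup of an abelian group is normal

Yes, normal subgroup


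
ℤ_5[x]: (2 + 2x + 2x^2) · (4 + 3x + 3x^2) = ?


Expand and collect like terms; reduce coefficients mod 5:
x^0: 2·4 = 8 ≡ 3 (mod 5)
x^1: 2·3 + 2·4 = 14 ≡ 4 (mod 5)
x^2: 2·3 + 2·3 + 2·4 = 20 ≡ 0 (mod 5)
x^3: 2·3 + 2·3 = 12 ≡ 2 (mod 5)
x^4: 2·3 = 6 ≡ 1 (mod 5)
Result: 3 + 4x + 2x^3 + x^4

f · g = 3 + 4x + 2x^3 + x^4


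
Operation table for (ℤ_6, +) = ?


Elements: {0, 1, 2, 3, 4, 5}
Operation: addition mod 6
Entry (a, b) = (a + b) mod 6

Cayley table:
  | 0 | 1 | 2 | 3 | 4 | 5
0 | 0 | 1 | 2 | 3 | 4 | 5
1 | 1 | 2 | 3 | 4 | 5 | 0
2 | 2 | 3 | 4 | 5 | 0 | 1
3 | 3 | 4 | 5 | 0 | 1 | 2
4 | 4 | 5 | 0 | 1 | 2 | 3
5 | 5 | 0 | 1 | 2 | 3 | 4


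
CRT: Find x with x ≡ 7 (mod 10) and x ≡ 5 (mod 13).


m₁ = 10, m₂ = 13, gcd = 1, so CRT applies. M = m₁·m₂ = 130
Let M₁ = M/m₁ = 13, M₂ = M/m₂ = 10
Find y₁ ≡ M₁⁻¹ (mod m₁): 13⁻¹ ≡ 7 (mod 10)
Find y₂ ≡ M₂⁻¹ (mod m₂): 10⁻¹ ≡ 4 (mod 13)
x = a₁·M₁·y₁ + a₂·M₂·y₂ = 7·13·7 + 5·10·4 = 837
Reduce mod 130: x ≡ 57
Check: 57 mod 10 = 7 ✓, 57 mod 13 = 5 ✓

x ≡ 57 (mod 130)


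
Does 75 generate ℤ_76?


g generates ℤ_n iff gcd(g, n) = 1
gcd(75, 76) = 1
Since gcd = 1, 75 is a generator.

Yes, 75 generates ℤ_76


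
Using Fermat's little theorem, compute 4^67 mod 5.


Fermat's little theorem: if p is prime and gcd(a,p)=1, then a^(p-1) ≡ 1 (mod p)
p = 5 is prime, gcd(4,5) = 1
Reduce exponent: 67 mod 4 = 3
So 4^67 ≡ 4^3 (mod 5)
4^3 mod 5 = 4

4^67 ≡ 4 (mod 5)


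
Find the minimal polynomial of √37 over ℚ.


√37 satisfies x² - 37 = 0, irreducible over ℚ since 37 is squarefree

Minimal polynomial: x² - 37


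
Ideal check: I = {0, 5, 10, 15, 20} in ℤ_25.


Check ideal conditions for I = {0, 5, 10, 15, 20} in ℤ_25:
(1) I is an additive subgroup? Yes
(2) For r ∈ ℤ_25 and a ∈ I: r·a ∈ I? Yes

Yes, I is an ideal of ℤ_25


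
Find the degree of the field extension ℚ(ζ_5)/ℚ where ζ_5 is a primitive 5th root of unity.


[ℚ(ζ_n):ℚ] = deg Φ_n(x) = φ(n). Here φ(5) = 4

[ℚ(ζ_5)/ℚ where ζ_5 is a primitive 5th root of unity] = 4


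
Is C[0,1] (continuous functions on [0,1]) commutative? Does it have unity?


pointwise +,× is commutative with unity (constant 1); but bump functions with disjoint support multiply to 0 — zero divisors, so not an integral domain
Commutative: Yes
Integral domain: No
Has unity: Yes

C[0,1] (continuous functions on [0,1]): Commutative=Yes, Unity=Yes


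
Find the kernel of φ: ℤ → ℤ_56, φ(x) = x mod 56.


Kernel = preimage of identity
ker(φ) = {x ∈ ℤ : x ≡ 0 (mod 56)} = 56ℤ = {0, ±56, ±112, ...}

ker(φ) = 56ℤ


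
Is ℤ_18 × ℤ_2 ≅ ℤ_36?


Comparing ℤ_18 × ℤ_2 and ℤ_36:
gcd(18,2) = 2 ≠ 1. Max element order in ℤ_18×ℤ_2 is lcm(18,2) = 18 < 36, so it has no element of order 36

No, ℤ_18 × ℤ_2 ≇ ℤ_36


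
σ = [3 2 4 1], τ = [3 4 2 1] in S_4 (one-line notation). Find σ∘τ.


σ∘τ: apply τ first, then σ
1 →τ 3 →σ 4
2 →τ 4 →σ 1
3 →τ 2 →σ 2
4 →τ 1 →σ 3

σ∘τ = [4 1 2 3]


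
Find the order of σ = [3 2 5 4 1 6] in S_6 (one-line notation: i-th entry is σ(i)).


Cycle decomposition: (1 3 5)
Cycle lengths: 3
Order = lcm(3) = 3

ord(σ) = 3


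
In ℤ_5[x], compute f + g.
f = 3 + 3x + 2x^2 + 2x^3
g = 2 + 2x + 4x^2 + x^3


Add coefficients mod 5:
x^0: 3 + 2 = 0 (mod 5)
x^1: 3 + 2 = 0 (mod 5)
x^2: 2 + 4 = 1 (mod 5)
x^3: 2 + 1 = 3 (mod 5)
Result: x^2 + 3x^3

f + g = x^2 + 3x^3


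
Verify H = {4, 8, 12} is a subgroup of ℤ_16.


Subgroup test for H = {4, 8, 12} in (ℤ_16, +):
(1) 0 ∈ H? No
(2) Closure: for all a,b ∈ H, (a+b) mod 16 ∈ H? No  [counterexample: 4 + 12 = 0 ∉ H]
(3) Inverses: for all a ∈ H, -a mod 16 ∈ H? Yes

No, H is not a subgroup of ℤ_16


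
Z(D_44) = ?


Z(G) = {g ∈ G | gx = xg for all x ∈ G}
For even n, Z(D_n) = {e, r^(n/2)}: the 180° rotation r^22 commutes with every reflection and rotation

Z(D_44) = {e, r^22}


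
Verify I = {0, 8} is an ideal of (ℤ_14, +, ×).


Check ideal conditions for I = {0, 8} in ℤ_14:
(1) I is an additive subgroup? No
(2) For r ∈ ℤ_14 and a ∈ I: r·a ∈ I? No  [counterexample: r=2, a=8, r·a mod 14 = 2 ∉ I]

No, I is not an ideal of ℤ_14


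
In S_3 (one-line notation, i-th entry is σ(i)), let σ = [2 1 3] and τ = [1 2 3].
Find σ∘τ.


σ∘τ: apply τ first, then σ
1 →τ 1 →σ 2
2 →τ 2 →σ 1
3 →τ 3 →σ 3

σ∘τ = [2 1 3]


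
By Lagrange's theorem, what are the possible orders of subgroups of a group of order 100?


Lagrange's theorem: |H| divides |G|
|G| = 100
Divisors of 100: 1, 2, 4, 5, 10, 20, 25, 50, 100

Possible subgroup orders: {1, 2, 4, 5, 10, 20, 25, 50, 100}


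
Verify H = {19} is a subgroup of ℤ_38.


Subgroup test for H = {19} in (ℤ_38, +):
(1) 0 ∈ H? No
(2) Closure: for all a,b ∈ H, (a+b) mod 38 ∈ H? No  [counterexample: 19 + 19 = 0 ∉ H]
(3) Inverses: for all a ∈ H, -a mod 38 ∈ H? Yes

No, H is not a subgroup of ℤ_38


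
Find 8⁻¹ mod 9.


Use the extended Euclidean algorithm to write 1 = 8·s + 9·t; then s mod 9 is the inverse.
Euclidean algorithm:
  8 = 0·9 + 8
  9 = 1·8 + 1
  8 = 8·1 + 0
gcd(8,9) = 1
Back-substitution gives: 8·(-1) + 9·(1) = 1
So 8⁻¹ ≡ -1 ≡ 8 (mod 9)
Check: 8 × 8 = 64 ≡ 1 (mod 9) ✓

8⁻¹ ≡ 8 (mod 9)


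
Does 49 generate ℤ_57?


g generates ℤ_n iff gcd(g, n) = 1
gcd(49, 57) = 1
Since gcd = 1, 49 is a generator.

Yes, 49 generates ℤ_57


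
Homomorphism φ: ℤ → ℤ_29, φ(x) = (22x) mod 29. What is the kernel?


Kernel = preimage of identity
ker(φ) = {x ∈ ℤ : 22x ≡ 0 (mod 29)}. gcd(22,29) = 1, so 22x ≡ 0 (mod 29) ⟺ x ≡ 0 (mod 29/1 = 29). Hence ker(φ) = 29ℤ

ker(φ) = 29ℤ


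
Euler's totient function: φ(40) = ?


Factor n: 40 = 2^3 × 5
φ(n) = n · ∏(1 - 1/p) over distinct primes p | n
φ(40) = 40 · (1 - 1/2) · (1 - 1/5) = 16

φ(40) = 16


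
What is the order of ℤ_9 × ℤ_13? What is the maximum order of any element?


|ℤ_9 × ℤ_13| = 9 × 13 = 117
Max element order = lcm(9,13) = 117
Cyclic? Yes (gcd=1)

|ℤ_9×ℤ_13| = 117, max element order = 117


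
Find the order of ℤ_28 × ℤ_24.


|A × B| = |A| · |B|
|ℤ_28 × ℤ_24| = 28 × 24 = 672

|ℤ_28 × ℤ_24| = 672


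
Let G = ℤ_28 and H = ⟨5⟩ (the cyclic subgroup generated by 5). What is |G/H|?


|⟨5⟩| = n / gcd(5, 28) = 28 / 1 = 28
H is normal (ℤ_28 is abelian).
|G/H| = |G| / |H| = 28 / 28 = 1

|G/H| = 1


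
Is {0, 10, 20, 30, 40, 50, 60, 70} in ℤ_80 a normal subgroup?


H = {0, 10, 20, 30, 40, 50, 60, 70} in ℤ_80
ℤ_80 is abelian; every subgroup of an abelian group is normal

Yes, normal subgroup


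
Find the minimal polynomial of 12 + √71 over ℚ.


Let α = 12 + √71. Then α - 12 = √71, so (α - 12)² = 71, giving α² - 24α + 73 = 0. Degree 2 and α ∉ ℚ, so this is the minimal polynomial.

Minimal polynomial: x² - 24x + 73


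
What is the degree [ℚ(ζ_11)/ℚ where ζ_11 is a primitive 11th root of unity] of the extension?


[ℚ(ζ_n):ℚ] = deg Φ_n(x) = φ(n). Here φ(11) = 10

[ℚ(ζ_11)/ℚ where ζ_11 is a primitive 11th root of unity] = 10


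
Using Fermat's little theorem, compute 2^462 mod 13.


Fermat's little theorem: if p is prime and gcd(a,p)=1, then a^(p-1) ≡ 1 (mod p)
p = 13 is prime, gcd(2,13) = 1
Reduce exponent: 462 mod 12 = 6
So 2^462 ≡ 2^6 (mod 13)
2^6 mod 13 = 12

2^462 ≡ 12 (mod 13)


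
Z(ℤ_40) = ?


Z(G) = {g ∈ G | gx = xg for all x ∈ G}
ℤ_40 is abelian, so Z(G) = G

Z(ℤ_40) = ℤ_40


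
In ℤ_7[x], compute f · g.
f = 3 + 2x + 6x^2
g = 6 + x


Expand and collect like terms; reduce coefficients mod 7:
x^0: 3·6 = 18 ≡ 4 (mod 7)
x^1: 3·1 + 2·6 = 15 ≡ 1 (mod 7)
x^2: 2·1 + 6·6 = 38 ≡ 3 (mod 7)
x^3: 6·1 = 6 ≡ 6 (mod 7)
Result: 4 + x + 3x^2 + 6x^3

f · g = 4 + x + 3x^2 + 6x^3


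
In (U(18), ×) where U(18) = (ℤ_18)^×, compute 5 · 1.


Operation: multiplication mod 18
5 · 1 = (a × b) mod 18 with a = 5, b = 1

5 · 1 = 5


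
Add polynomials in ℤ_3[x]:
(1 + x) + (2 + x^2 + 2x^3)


Add coefficients mod 3:
x^0: 1 + 2 = 0 (mod 3)
x^1: 1 + 0 = 1 (mod 3)
x^2: 0 + 1 = 1 (mod 3)
x^3: 0 + 2 = 2 (mod 3)
Result: x + x^2 + 2x^3

f + g = x + x^2 + 2x^3


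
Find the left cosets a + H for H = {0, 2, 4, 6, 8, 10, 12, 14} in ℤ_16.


H = {0, 2, 4, 6, 8, 10, 12, 14}, |H| = 8
Number of cosets = |G|/|H| = 16/8 = 2
0 + H = {0, 2, 4, 6, 8, 10, 12, 14}
1 + H = {1, 3, 5, 7, 9, 11, 13, 15}

Cosets: 0+H={0,2,4,6,8,10,12,14}; 1+H={1,3,5,7,9,11,13,15}


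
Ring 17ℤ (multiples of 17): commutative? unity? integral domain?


17ℤ is a commutative ring under +,× but has no multiplicative identity (1 ∉ 17ℤ); it has no zero divisors, but without unity it is not an integral domain
Commutative: Yes
Integral domain: No
Has unity: No

17ℤ (multiples of 17): Commutative=Yes, Unity=No


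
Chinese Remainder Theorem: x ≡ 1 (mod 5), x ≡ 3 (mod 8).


m₁ = 5, m₂ = 8, gcd = 1, so CRT applies. M = m₁·m₂ = 40
Let M₁ = M/m₁ = 8, M₂ = M/m₂ = 5
Find y₁ ≡ M₁⁻¹ (mod m₁): 8⁻¹ ≡ 2 (mod 5)
Find y₂ ≡ M₂⁻¹ (mod m₂): 5⁻¹ ≡ 5 (mod 8)
x = a₁·M₁·y₁ + a₂·M₂·y₂ = 1·8·2 + 3·5·5 = 91
Reduce mod 40: x ≡ 11
Check: 11 mod 5 = 1 ✓, 11 mod 8 = 3 ✓

x ≡ 11 (mod 40)


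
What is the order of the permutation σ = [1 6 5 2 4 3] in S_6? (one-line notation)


Cycle decomposition: (2 6 3 5 4)
Cycle lengths: 5
Order = lcm(5) = 5

ord(σ) = 5


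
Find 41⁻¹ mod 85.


Use the extended Euclidean algorithm to write 1 = 41·s + 85·t; then s mod 85 is the inverse.
Euclidean algorithm:
  41 = 0·85 + 41
  85 = 2·41 + 3
  41 = 13·3 + 2
  3 = 1·2 + 1
  2 = 2·1 + 0
gcd(41,85) = 1
Back-substitution gives: 41·(-29) + 85·(14) = 1
So 41⁻¹ ≡ -29 ≡ 56 (mod 85)
Check: 41 × 56 = 2296 ≡ 1 (mod 85) ✓

41⁻¹ ≡ 56 (mod 85)


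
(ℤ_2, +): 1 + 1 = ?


Operation: addition mod 2
1 + 1 = (a + b) mod 2 with a = 1, b = 1

1 + 1 = 0


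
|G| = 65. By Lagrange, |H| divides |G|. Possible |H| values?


Lagrange's theorem: |H| divides |G|
|G| = 65
Divisors of 65: 1, 5, 13, 65

Possible subgroup orders: {1, 5, 13, 65}


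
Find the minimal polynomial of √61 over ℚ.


√61 satisfies x² - 61 = 0, irreducible over ℚ since 61 is squarefree

Minimal polynomial: x² - 61


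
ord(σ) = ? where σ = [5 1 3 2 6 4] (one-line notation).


Cycle decomposition: (1 5 6 4 2)
Cycle lengths: 5
Order = lcm(5) = 5

ord(σ) = 5


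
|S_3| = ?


|S_n| = n! (number of permutations of n symbols)
|S_3| = 3! = 6

|S_3| = 6


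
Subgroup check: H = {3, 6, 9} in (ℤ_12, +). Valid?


Subgroup test for H = {3, 6, 9} in (ℤ_12, +):
(1) 0 ∈ H? No
(2) Closure: for all a,b ∈ H, (a+b) mod 12 ∈ H? No  [counterexample: 3 + 9 = 0 ∉ H]
(3) Inverses: for all a ∈ H, -a mod 12 ∈ H? Yes

No, H is not a subgroup of ℤ_12


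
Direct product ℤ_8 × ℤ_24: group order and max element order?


|ℤ_8 × ℤ_24| = 8 × 24 = 192
Max element order = lcm(8,24) = 24
Cyclic? No (gcd=8)

|ℤ_8×ℤ_24| = 192, max element order = 24


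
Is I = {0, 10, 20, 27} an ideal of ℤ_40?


Check ideal conditions for I = {0, 10, 20, 27} in ℤ_40:
(1) I is an additive subgroup? No
(2) For r ∈ ℤ_40 and a ∈ I: r·a ∈ I? No  [counterexample: r=2, a=27, r·a mod 40 = 14 ∉ I]

No, I is not an ideal of ℤ_40


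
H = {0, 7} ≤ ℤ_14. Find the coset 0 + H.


0 + H = {0 + h (mod 14) : h ∈ H}
0+0=0, 0+7=7

0 + H = {0, 7}


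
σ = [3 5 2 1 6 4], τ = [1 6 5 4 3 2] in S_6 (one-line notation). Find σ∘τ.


σ∘τ: apply τ first, then σ
1 →τ 1 →σ 3
2 →τ 6 →σ 4
3 →τ 5 →σ 6
4 →τ 4 →σ 1
5 →τ 3 →σ 2
6 →τ 2 →σ 5

σ∘τ = [3 4 6 1 2 5]


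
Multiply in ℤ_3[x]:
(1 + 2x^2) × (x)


Expand and collect like terms; reduce coefficients mod 3:
x^0: 1·0 = 0 ≡ 0 (mod 3)
x^1: 1·1 + 0·0 = 1 ≡ 1 (mod 3)
x^2: 0·1 + 2·0 = 0 ≡ 0 (mod 3)
x^3: 2·1 = 2 ≡ 2 (mod 3)
Result: x + 2x^3

f · g = x + 2x^3


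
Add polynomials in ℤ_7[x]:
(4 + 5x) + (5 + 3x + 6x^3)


Add coefficients mod 7:
x^0: 4 + 5 = 2 (mod 7)
x^1: 5 + 3 = 1 (mod 7)
x^2: 0 + 0 = 0 (mod 7)
x^3: 0 + 6 = 6 (mod 7)
Result: 2 + x + 6x^3

f + g = 2 + x + 6x^3


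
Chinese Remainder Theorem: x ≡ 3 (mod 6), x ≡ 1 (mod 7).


m₁ = 6, m₂ = 7, gcd = 1, so CRT applies. M = m₁·m₂ = 42
Let M₁ = M/m₁ = 7, M₂ = M/m₂ = 6
Find y₁ ≡ M₁⁻¹ (mod m₁): 7⁻¹ ≡ 1 (mod 6)
Find y₂ ≡ M₂⁻¹ (mod m₂): 6⁻¹ ≡ 6 (mod 7)
x = a₁·M₁·y₁ + a₂·M₂·y₂ = 3·7·1 + 1·6·6 = 57
Reduce mod 42: x ≡ 15
Check: 15 mod 6 = 3 ✓, 15 mod 7 = 1 ✓

x ≡ 15 (mod 42)


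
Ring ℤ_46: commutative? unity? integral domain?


ℤ_46 is a commutative ring with unity 1; 46 = 2×23 is composite, so 2·23 ≡ 0 gives zero divisors (not an integral domain)
Commutative: Yes
Integral domain: No
Has unity: Yes

ℤ_46: Commutative=Yes, Unity=Yes


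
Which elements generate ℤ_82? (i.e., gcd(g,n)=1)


g generates ℤ_n iff gcd(g,n) = 1
Prime factors of 82: 2, 41
Generators are g ∈ {1,...,81} not divisible by any of these primes.
Generators: {1, 3, 5, 7, 9, 11, 13, 15, 17, 19, 21, 23, 25, 27, 29, 31, 33, 35, 37, 39, 43, 45, 47, 49, 51, 53, 55, 57, 59, 61, 63, 65, 67, 69, 71, 73, 75, 77, 79, 81}
Number of generators = φ(82) = 40

Generators of ℤ_82 = {1, 3, 5, 7, 9, 11, 13, 15, 17, 19, 21, 23, 25, 27, 29, 31, 33, 35, 37, 39, 43, 45, 47, 49, 51, 53, 55, 57, 59, 61, 63, 65, 67, 69, 71, 73, 75, 77, 79, 81}


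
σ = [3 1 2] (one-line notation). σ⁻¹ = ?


To find σ⁻¹, swap domain and range:
σ(1) = 3 → σ⁻¹(3) = 1
σ(2) = 1 → σ⁻¹(1) = 2
σ(3) = 2 → σ⁻¹(2) = 3

σ⁻¹ = [2 3 1]


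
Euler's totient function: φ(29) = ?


φ(n) = count of k ∈ {1,...,n} with gcd(k,n)=1
Coprimes to 29: {1, 2, 3, 4, 5, 6, 7, 8, 9, 10, 11, 12, 13, 14, 15, 16, 17, 18, 19, 20, 21, 22, 23, 24, 25, 26, 27, 28}
Count: 28

φ(29) = 28


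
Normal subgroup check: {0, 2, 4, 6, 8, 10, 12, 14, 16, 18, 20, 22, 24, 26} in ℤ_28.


H = {0, 2, 4, 6, 8, 10, 12, 14, 16, 18, 20, 22, 24, 26} in ℤ_28
ℤ_28 is abelian; every subgroup of an abelian group is normal

Yes, normal subgroup


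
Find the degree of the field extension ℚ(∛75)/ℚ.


∛75 has minimal polynomial x³ - 75 (irreducible over ℚ since 75 is not a perfect cube)

[ℚ(∛75)/ℚ] = 3


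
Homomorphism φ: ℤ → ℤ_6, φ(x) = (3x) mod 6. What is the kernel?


Kernel = preimage of identity
ker(φ) = {x ∈ ℤ : 3x ≡ 0 (mod 6)}. gcd(3,6) = 3, so 3x ≡ 0 (mod 6) ⟺ x ≡ 0 (mod 6/3 = 2). Hence ker(φ) = 2ℤ

ker(φ) = 2ℤ


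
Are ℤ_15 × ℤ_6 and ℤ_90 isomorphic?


Comparing ℤ_15 × ℤ_6 and ℤ_90:
gcd(15,6) = 3 ≠ 1. Max element order in ℤ_15×ℤ_6 is lcm(15,6) = 30 < 90, so it has no element of order 90

No, ℤ_15 × ℤ_6 ≇ ℤ_90


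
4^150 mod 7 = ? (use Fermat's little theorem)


Fermat's little theorem: if p is prime and gcd(a,p)=1, then a^(p-1) ≡ 1 (mod p)
p = 7 is prime, gcd(4,7) = 1
Reduce exponent: 150 mod 6 = 0
So 4^150 ≡ 4^0 (mod 7)
4^0 = 1

4^150 ≡ 1 (mod 7)


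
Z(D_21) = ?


Z(G) = {g ∈ G | gx = xg for all x ∈ G}
For odd n, Z(D_n) = {e}: no nontrivial rotation commutes with all reflections

Z(D_21) = {e}


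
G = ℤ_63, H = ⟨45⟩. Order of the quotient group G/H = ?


|⟨45⟩| = n / gcd(45, 63) = 63 / 9 = 7
H is normal (ℤ_63 is abelian).
|G/H| = |G| / |H| = 63 / 7 = 9

|G/H| = 9


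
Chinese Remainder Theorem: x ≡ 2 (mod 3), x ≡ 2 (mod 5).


m₁ = 3, m₂ = 5, gcd = 1, so CRT applies. M = m₁·m₂ = 15
Let M₁ = M/m₁ = 5, M₂ = M/m₂ = 3
Find y₁ ≡ M₁⁻¹ (mod m₁): 5⁻¹ ≡ 2 (mod 3)
Find y₂ ≡ M₂⁻¹ (mod m₂): 3⁻¹ ≡ 2 (mod 5)
x = a₁·M₁·y₁ + a₂·M₂·y₂ = 2·5·2 + 2·3·2 = 32
Reduce mod 15: x ≡ 2
Check: 2 mod 3 = 2 ✓, 2 mod 5 = 2 ✓

x ≡ 2 (mod 15)


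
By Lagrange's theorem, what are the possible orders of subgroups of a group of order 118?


Lagrange's theorem: |H| divides |G|
|G| = 118
Divisors of 118: 1, 2, 59, 118

Possible subgroup orders: {1, 2, 59, 118}


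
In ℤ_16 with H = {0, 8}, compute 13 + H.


13 + H = {13 + h (mod 16) : h ∈ H}
13+0=13, 13+8=5
13 + H = {5, 13} = 5 + H

13 + H = {5, 13}


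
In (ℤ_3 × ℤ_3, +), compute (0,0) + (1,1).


Operation: componentwise addition mod (3, 3)
(0,0) + (1,1) = ((a₁+b₁) mod 3, (a₂+b₂) mod 3) with a = (0,0), b = (1,1)

(0,0) + (1,1) = (1,1)


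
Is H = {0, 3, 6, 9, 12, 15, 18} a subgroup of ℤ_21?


Subgroup test for H = {0, 3, 6, 9, 12, 15, 18} in (ℤ_21, +):
(1) 0 ∈ H? Yes
(2) Closure: for all a,b ∈ H, (a+b) mod 21 ∈ H? Yes
(3) Inverses: for all a ∈ H, -a mod 21 ∈ H? Yes

Yes, H is a subgroup of ℤ_21


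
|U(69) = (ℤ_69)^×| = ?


U(n) is the group of units mod n; |U(n)| = φ(n)
|U(69)| = φ(69) = 44

|U(69) = (ℤ_69)^×| = 44


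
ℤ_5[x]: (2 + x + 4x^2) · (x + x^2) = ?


Expand and collect like terms; reduce coefficients mod 5:
x^0: 2·0 = 0 ≡ 0 (mod 5)
x^1: 2·1 + 1·0 = 2 ≡ 2 (mod 5)
x^2: 2·1 + 1·1 + 4·0 = 3 ≡ 3 (mod 5)
x^3: 1·1 + 4·1 = 5 ≡ 0 (mod 5)
x^4: 4·1 = 4 ≡ 4 (mod 5)
Result: 2x + 3x^2 + 4x^4

f · g = 2x + 3x^2 + 4x^4


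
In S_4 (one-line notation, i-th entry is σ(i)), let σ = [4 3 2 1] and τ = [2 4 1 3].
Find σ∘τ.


σ∘τ: apply τ first, then σ
1 →τ 2 →σ 3
2 →τ 4 →σ 1
3 →τ 1 →σ 4
4 →τ 3 →σ 2

σ∘τ = [3 1 4 2]


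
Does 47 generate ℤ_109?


g generates ℤ_n iff gcd(g, n) = 1
gcd(47, 109) = 1
Since gcd = 1, 47 is a generator.

Yes, 47 generates ℤ_109


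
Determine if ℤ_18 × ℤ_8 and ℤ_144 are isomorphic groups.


Comparing ℤ_18 × ℤ_8 and ℤ_144:
gcd(18,8) = 2 ≠ 1. Max element order in ℤ_18×ℤ_8 is lcm(18,8) = 72 < 144, so it has no element of order 144

No, ℤ_18 × ℤ_8 ≇ ℤ_144


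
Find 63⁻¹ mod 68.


Use the extended Euclidean algorithm to write 1 = 63·s + 68·t; then s mod 68 is the inverse.
Euclidean algorithm:
  63 = 0·68 + 63
  68 = 1·63 + 5
  63 = 12·5 + 3
  5 = 1·3 + 2
  3 = 1·2 + 1
  2 = 2·1 + 0
gcd(63,68) = 1
Back-substitution gives: 63·(27) + 68·(-25) = 1
So 63⁻¹ ≡ 27 ≡ 27 (mod 68)
Check: 63 × 27 = 1701 ≡ 1 (mod 68) ✓

63⁻¹ ≡ 27 (mod 68)


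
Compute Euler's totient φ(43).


Factor n: 43 = 43
φ(n) = n · ∏(1 - 1/p) over distinct primes p | n
φ(43) = 43 · (1 - 1/43) = 42

φ(43) = 42


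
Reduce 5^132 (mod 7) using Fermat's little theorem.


Fermat's little theorem: if p is prime and gcd(a,p)=1, then a^(p-1) ≡ 1 (mod p)
p = 7 is prime, gcd(5,7) = 1
Reduce exponent: 132 mod 6 = 0
So 5^132 ≡ 5^0 (mod 7)
5^0 = 1

5^132 ≡ 1 (mod 7)


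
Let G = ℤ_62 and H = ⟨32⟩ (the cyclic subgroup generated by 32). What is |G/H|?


|⟨32⟩| = n / gcd(32, 62) = 62 / 2 = 31
H is normal (ℤ_62 is abelian).
|G/H| = |G| / |H| = 62 / 31 = 2

|G/H| = 2


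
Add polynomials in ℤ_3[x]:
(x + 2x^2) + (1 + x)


Add coefficients mod 3:
x^0: 0 + 1 = 1 (mod 3)
x^1: 1 + 1 = 2 (mod 3)
x^2: 2 + 0 = 2 (mod 3)
Result: 1 + 2x + 2x^2

f + g = 1 + 2x + 2x^2


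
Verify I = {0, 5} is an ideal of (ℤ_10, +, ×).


Check ideal conditions for I = {0, 5} in ℤ_10:
(1) I is an additive subgroup? Yes
(2) For r ∈ ℤ_10 and a ∈ I: r·a ∈ I? Yes

Yes, I is an ideal of ℤ_10


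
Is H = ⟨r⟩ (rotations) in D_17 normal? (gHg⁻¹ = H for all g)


H = ⟨r⟩ (rotations) in D_17
The rotation subgroup ⟨r⟩ has index 2 in D_17, so it is normal

Yes, normal subgroup


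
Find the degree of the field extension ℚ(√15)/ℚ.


√15 has minimal polynomial x² - 15 (irreducible over ℚ since 15 is squarefree)

[ℚ(√15)/ℚ] = 2


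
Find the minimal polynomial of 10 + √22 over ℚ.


Let α = 10 + √22. Then α - 10 = √22, so (α - 10)² = 22, giving α² - 20α + 78 = 0. Degree 2 and α ∉ ℚ, so this is the minimal polynomial.

Minimal polynomial: x² - 20x + 78


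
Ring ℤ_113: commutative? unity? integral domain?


ℤ_113 is a commutative ring with unity 1; 113 is prime, so ℤ_113 is a field (hence an integral domain)
Commutative: Yes
Integral domain: Yes
Has unity: Yes

ℤ_113: Commutative=Yes, Unity=Yes


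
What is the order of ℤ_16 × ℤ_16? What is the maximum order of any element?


|ℤ_16 × ℤ_16| = 16 × 16 = 256
Max element order = lcm(16,16) = 16
Cyclic? No (gcd=16)

|ℤ_16×ℤ_16| = 256, max element order = 16


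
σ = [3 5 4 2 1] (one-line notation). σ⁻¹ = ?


To find σ⁻¹, swap domain and range:
σ(1) = 3 → σ⁻¹(3) = 1
σ(2) = 5 → σ⁻¹(5) = 2
σ(3) = 4 → σ⁻¹(4) = 3
σ(4) = 2 → σ⁻¹(2) = 4
σ(5) = 1 → σ⁻¹(1) = 5

σ⁻¹ = [5 4 1 3 2]


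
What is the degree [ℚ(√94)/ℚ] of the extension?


√94 has minimal polynomial x² - 94 (irreducible over ℚ since 94 is squarefree)

[ℚ(√94)/ℚ] = 2


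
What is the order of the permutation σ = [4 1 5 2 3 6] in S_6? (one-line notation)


Cycle decomposition: (1 4 2) (3 5)
Cycle lengths: 3, 2
Order = lcm(3, 2) = 6

ord(σ) = 6


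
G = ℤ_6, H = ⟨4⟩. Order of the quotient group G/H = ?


|⟨4⟩| = n / gcd(4, 6) = 6 / 2 = 3
H is normal (ℤ_6 is abelian).
|G/H| = |G| / |H| = 6 / 3 = 2

|G/H| = 2


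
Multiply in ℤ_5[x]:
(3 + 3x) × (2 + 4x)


Expand and collect like terms; reduce coefficients mod 5:
x^0: 3·2 = 6 ≡ 1 (mod 5)
x^1: 3·4 + 3·2 = 18 ≡ 3 (mod 5)
x^2: 3·4 = 12 ≡ 2 (mod 5)
Result: 1 + 3x + 2x^2

f · g = 1 + 3x + 2x^2


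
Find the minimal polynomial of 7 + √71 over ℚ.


Let α = 7 + √71. Then α - 7 = √71, so (α - 7)² = 71, giving α² - 14α - 22 = 0. Degree 2 and α ∉ ℚ, so this is the minimal polynomial.

Minimal polynomial: x² - 14x - 22


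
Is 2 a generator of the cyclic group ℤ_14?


g generates ℤ_n iff gcd(g, n) = 1
gcd(2, 14) = 2
Since gcd = 2 ≠ 1, ⟨2⟩ has order 7 < 14, so 2 is not a generator.

No, 2 does not generate ℤ_14


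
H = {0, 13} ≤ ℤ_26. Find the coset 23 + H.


23 + H = {23 + h (mod 26) : h ∈ H}
23+0=23, 23+13=10
23 + H = {10, 23} = 10 + H

23 + H = {10, 23}


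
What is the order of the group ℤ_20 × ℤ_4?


|A × B| = |A| · |B|
|ℤ_20 × ℤ_4| = 20 × 4 = 80

|ℤ_20 × ℤ_4| = 80


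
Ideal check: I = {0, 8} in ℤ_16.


Check ideal conditions for I = {0, 8} in ℤ_16:
(1) I is an additive subgroup? Yes
(2) For r ∈ ℤ_16 and a ∈ I: r·a ∈ I? Yes

Yes, I is an ideal of ℤ_16


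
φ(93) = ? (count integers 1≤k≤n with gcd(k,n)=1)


Factor n: 93 = 3 × 31
φ(n) = n · ∏(1 - 1/p) over distinct primes p | n
φ(93) = 93 · (1 - 1/3) · (1 - 1/31) = 60

φ(93) = 60


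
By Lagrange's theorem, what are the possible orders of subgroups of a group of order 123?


Lagrange's theorem: |H| divides |G|
|G| = 123
Divisors of 123: 1, 3, 41, 123

Possible subgroup orders: {1, 3, 41, 123}


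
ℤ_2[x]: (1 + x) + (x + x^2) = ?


Add coefficients mod 2:
x^0: 1 + 0 = 1 (mod 2)
x^1: 1 + 1 = 0 (mod 2)
x^2: 0 + 1 = 1 (mod 2)
Result: 1 + x^2

f + g = 1 + x^2


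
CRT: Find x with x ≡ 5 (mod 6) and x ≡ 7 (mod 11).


m₁ = 6, m₂ = 11, gcd = 1, so CRT applies. M = m₁·m₂ = 66
Let M₁ = M/m₁ = 11, M₂ = M/m₂ = 6
Find y₁ ≡ M₁⁻¹ (mod m₁): 11⁻¹ ≡ 5 (mod 6)
Find y₂ ≡ M₂⁻¹ (mod m₂): 6⁻¹ ≡ 2 (mod 11)
x = a₁·M₁·y₁ + a₂·M₂·y₂ = 5·11·5 + 7·6·2 = 359
Reduce mod 66: x ≡ 29
Check: 29 mod 6 = 5 ✓, 29 mod 11 = 7 ✓

x ≡ 29 (mod 66)


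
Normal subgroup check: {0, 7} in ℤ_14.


H = {0, 7} in ℤ_14
ℤ_14 is abelian; every subgroup of an abelian group is normal

Yes, normal subgroup


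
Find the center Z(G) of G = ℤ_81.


Z(G) = {g ∈ G | gx = xg for all x ∈ G}
ℤ_81 is abelian, so Z(G) = G

Z(ℤ_81) = ℤ_81


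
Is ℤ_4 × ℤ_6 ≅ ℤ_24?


Comparing ℤ_4 × ℤ_6 and ℤ_24:
gcd(4,6) = 2 ≠ 1. Max element order in ℤ_4×ℤ_6 is lcm(4,6) = 12 < 24, so it has no element of order 24

No, ℤ_4 × ℤ_6 ≇ ℤ_24


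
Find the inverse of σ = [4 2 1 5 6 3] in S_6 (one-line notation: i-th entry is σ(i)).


To find σ⁻¹, swap domain and range:
σ(1) = 4 → σ⁻¹(4) = 1
σ(2) = 2 → σ⁻¹(2) = 2
σ(3) = 1 → σ⁻¹(1) = 3
σ(4) = 5 → σ⁻¹(5) = 4
σ(5) = 6 → σ⁻¹(6) = 5
σ(6) = 3 → σ⁻¹(3) = 6

σ⁻¹ = [3 2 6 1 4 5]


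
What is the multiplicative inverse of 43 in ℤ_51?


Use the extended Euclidean algorithm to write 1 = 43·s + 51·t; then s mod 51 is the inverse.
Euclidean algorithm:
  43 = 0·51 + 43
  51 = 1·43 + 8
  43 = 5·8 + 3
  8 = 2·3 + 2
  3 = 1·2 + 1
  2 = 2·1 + 0
gcd(43,51) = 1
Back-substitution gives: 43·(19) + 51·(-16) = 1
So 43⁻¹ ≡ 19 ≡ 19 (mod 51)
Check: 43 × 19 = 817 ≡ 1 (mod 51) ✓

43⁻¹ ≡ 19 (mod 51)


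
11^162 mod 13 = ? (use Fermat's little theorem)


Fermat's little theorem: if p is prime and gcd(a,p)=1, then a^(p-1) ≡ 1 (mod p)
p = 13 is prime, gcd(11,13) = 1
Reduce exponent: 162 mod 12 = 6
So 11^162 ≡ 11^6 (mod 13)
11^6 mod 13 = 12

11^162 ≡ 12 (mod 13)


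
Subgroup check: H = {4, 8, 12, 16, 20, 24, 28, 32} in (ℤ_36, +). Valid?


Subgroup test for H = {4, 8, 12, 16, 20, 24, 28, 32} in (ℤ_36, +):
(1) 0 ∈ H? No
(2) Closure: for all a,b ∈ H, (a+b) mod 36 ∈ H? No  [counterexample: 4 + 32 = 0 ∉ H]
(3) Inverses: for all a ∈ H, -a mod 36 ∈ H? Yes

No, H is not a subgroup of ℤ_36


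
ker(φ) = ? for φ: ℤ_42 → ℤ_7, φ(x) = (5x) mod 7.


Kernel = preimage of identity
ker(φ) = {x ∈ ℤ_42 : 5x ≡ 0 (mod 7)}. Since 7 | 42, φ is well-defined. The kernel is the cyclic subgroup ⟨7⟩ of ℤ_42 (order 6), i.e. {0, 7, 14, 21, 28, 35}

ker(φ) = {0, 7, 14, 21, 28, 35}


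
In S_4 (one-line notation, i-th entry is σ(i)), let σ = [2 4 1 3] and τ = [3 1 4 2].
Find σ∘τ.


σ∘τ: apply τ first, then σ
1 →τ 3 →σ 1
2 →τ 1 →σ 2
3 →τ 4 →σ 3
4 →τ 2 →σ 4

σ∘τ = [1 2 3 4]


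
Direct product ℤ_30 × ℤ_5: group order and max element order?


|ℤ_30 × ℤ_5| = 30 × 5 = 150
Max element order = lcm(30,5) = 30
Cyclic? No (gcd=5)

|ℤ_30×ℤ_5| = 150, max element order = 30


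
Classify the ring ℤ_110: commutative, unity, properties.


ℤ_110 is a commutative ring with unity 1; 110 = 2×55 is composite, so 2·55 ≡ 0 gives zero divisors (not an integral domain)
Commutative: Yes
Integral domain: No
Has unity: Yes

ℤ_110: Commutative=Yes, Unity=Yes


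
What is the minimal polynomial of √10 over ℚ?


√10 satisfies x² - 10 = 0, irreducible over ℚ since 10 is squarefree

Minimal polynomial: x² - 10


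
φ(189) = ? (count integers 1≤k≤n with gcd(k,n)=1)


Factor n: 189 = 3^3 × 7
φ(n) = n · ∏(1 - 1/p) over distinct primes p | n
φ(189) = 189 · (1 - 1/3) · (1 - 1/7) = 108

φ(189) = 108
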